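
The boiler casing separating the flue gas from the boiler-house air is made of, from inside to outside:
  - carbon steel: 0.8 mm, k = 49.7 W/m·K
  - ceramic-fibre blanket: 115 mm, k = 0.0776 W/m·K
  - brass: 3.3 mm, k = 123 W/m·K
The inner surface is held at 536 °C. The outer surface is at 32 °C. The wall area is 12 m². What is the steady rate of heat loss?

Thermal resistances in series:
R_carbon steel = L/(kA) = 0.0008/(49.7×12) = 1.341×10^-6 K/W
R_ceramic-fibre blanket = L/(kA) = 0.115/(0.0776×12) = 0.1235 K/W
R_brass = L/(kA) = 0.0033/(123×12) = 2.236×10^-6 K/W
R_total = 0.1235 K/W
Q = ΔT / R_total = 504 / 0.1235

Q ≈ 4080 W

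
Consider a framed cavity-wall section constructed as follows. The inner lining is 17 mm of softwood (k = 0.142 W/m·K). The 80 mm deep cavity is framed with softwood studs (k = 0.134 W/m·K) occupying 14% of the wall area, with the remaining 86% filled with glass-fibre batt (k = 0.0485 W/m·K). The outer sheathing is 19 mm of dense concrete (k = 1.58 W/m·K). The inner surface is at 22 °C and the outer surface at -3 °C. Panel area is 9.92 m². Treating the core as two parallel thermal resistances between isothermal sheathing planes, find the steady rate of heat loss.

Sheathing layers in series; stud and cavity paths in parallel between them.
R_inner = 0.017/(0.142×9.92) = 0.01207 K/W
R_stud  = 0.08/(0.134×0.14×9.92) = 0.4299 K/W
R_cav   = 0.08/(0.0485×0.86×9.92) = 0.1933 K/W
1/R_core = 1/R_stud + 1/R_cav → R_core = 0.1334 K/W
R_outer = 0.019/(1.58×9.92) = 0.001212 K/W
R_total = 0.1466 K/W
Q = ΔT/R_total = 25/0.1466

Q ≈ 170 W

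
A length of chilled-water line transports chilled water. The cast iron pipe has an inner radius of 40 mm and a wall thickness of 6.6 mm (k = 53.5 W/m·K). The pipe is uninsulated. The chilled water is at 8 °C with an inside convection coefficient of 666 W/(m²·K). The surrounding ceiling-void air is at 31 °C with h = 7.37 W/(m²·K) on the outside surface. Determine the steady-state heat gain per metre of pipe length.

For a radial system each layer contributes R = ln(r_out/r_in)/(2πkL); films add R = 1/(hA).
R_inner film = 1/(h_i·2πr₁L) = 1/(666×2π×0.04×1) = 0.005974 K/W
R_cast iron pipe wall = ln(46.6/40)/(2π×53.5×1) = 4.543×10^-4 K/W
R_outer film = 1/(h_o·2πr_oL) = 1/(7.37×2π×0.0466×1) = 0.4634 K/W
R_total = 0.4698 K/W
Q = ΔT/R_total = 23/0.4698

q′ ≈ 49 W/m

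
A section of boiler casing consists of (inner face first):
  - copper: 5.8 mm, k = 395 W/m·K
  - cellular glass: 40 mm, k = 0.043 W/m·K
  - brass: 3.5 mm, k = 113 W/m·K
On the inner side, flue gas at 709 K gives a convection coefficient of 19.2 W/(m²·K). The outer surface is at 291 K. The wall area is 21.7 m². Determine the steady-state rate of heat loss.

Q ≈ 9230 W

Using the resistance-network approach (series):
R_inner film = 1/(h_i·A) = 1/(19.2×21.7) = 0.0024 K/W
R_copper = L/(kA) = 0.0058/(395×21.7) = 6.767×10^-7 K/W
R_cellular glass = L/(kA) = 0.04/(0.043×21.7) = 0.04287 K/W
R_brass = L/(kA) = 0.0035/(113×21.7) = 1.427×10^-6 K/W
R_total = 0.04527 K/W
Q = ΔT / R_total = 418 / 0.04527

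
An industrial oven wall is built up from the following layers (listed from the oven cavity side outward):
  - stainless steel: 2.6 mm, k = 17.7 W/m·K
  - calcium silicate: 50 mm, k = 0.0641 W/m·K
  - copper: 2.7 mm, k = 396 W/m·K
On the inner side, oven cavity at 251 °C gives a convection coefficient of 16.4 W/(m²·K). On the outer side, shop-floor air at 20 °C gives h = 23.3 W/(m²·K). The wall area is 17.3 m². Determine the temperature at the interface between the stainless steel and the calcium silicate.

T ≈ 235 °C

Series thermal resistances:
R_inner film = 1/(h_i·A) = 1/(16.4×17.3) = 0.003525 K/W
R_stainless steel = L/(kA) = 0.0026/(17.7×17.3) = 8.491×10^-6 K/W
R_calcium silicate = L/(kA) = 0.05/(0.0641×17.3) = 0.04509 K/W
R_copper = L/(kA) = 0.0027/(396×17.3) = 3.941×10^-7 K/W
R_outer film = 1/(h_o·A) = 1/(23.3×17.3) = 0.002481 K/W
R_total = 0.0511 K/W;  Q = ΔT/R_total = 231/0.0511 = 4520 W
T_interface = T_inner − Q·ΣR(inner→interface) = 251 − 4520×0.003533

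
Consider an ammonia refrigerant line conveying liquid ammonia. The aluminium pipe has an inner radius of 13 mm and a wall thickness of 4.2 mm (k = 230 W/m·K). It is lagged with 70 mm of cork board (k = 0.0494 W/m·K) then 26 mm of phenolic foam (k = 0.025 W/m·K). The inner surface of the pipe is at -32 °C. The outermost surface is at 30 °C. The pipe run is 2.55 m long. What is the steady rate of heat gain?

Q ≈ 22.9 W

Cylindrical conduction, so R = ln(r₂/r₁)/(2πkL) per layer, in series:
R_aluminium pipe wall = ln(17.2/13)/(2π×230×2.55) = 7.597×10^-5 K/W
R_cork board = ln(87.2/17.2)/(2π×0.0494×2.55) = 2.051 K/W
R_phenolic foam = ln(113.2/87.2)/(2π×0.025×2.55) = 0.6515 K/W
R_total = 2.702 K/W
Q = ΔT/R_total = 62/2.702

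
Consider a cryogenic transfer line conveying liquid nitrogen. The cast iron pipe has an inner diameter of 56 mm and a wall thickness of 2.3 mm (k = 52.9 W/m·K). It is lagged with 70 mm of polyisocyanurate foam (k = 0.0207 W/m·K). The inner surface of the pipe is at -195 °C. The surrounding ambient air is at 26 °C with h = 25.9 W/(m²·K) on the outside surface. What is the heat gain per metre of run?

Radial resistances (cylindrical: R_cond = ln(r_o/r_i)/(2πkL), R_conv = 1/(h·2πrL)):
R_cast iron pipe wall = ln(30.3/28)/(2π×52.9×1) = 2.375×10^-4 K/W
R_polyisocyanurate foam = ln(100.3/30.3)/(2π×0.0207×1) = 9.203 K/W
R_outer film = 1/(h_o·2πr_oL) = 1/(25.9×2π×0.1003×1) = 0.06127 K/W
R_total = 9.265 K/W
Q = ΔT/R_total = 221/9.265

q′ ≈ 23.9 W/m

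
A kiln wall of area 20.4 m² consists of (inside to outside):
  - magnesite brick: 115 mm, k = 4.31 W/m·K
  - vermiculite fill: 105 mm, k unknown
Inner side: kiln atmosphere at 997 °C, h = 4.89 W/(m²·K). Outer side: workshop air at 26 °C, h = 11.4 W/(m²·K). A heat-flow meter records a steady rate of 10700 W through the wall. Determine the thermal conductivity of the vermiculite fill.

Treating each layer as a thermal resistance in series:
R_inner film = 1/(h_i·A) = 1/(4.89×20.4) = 0.01002 K/W
R_magnesite brick = L/(kA) = 0.115/(4.31×20.4) = 0.001308 K/W
R_outer film = 1/(h_o·A) = 1/(11.4×20.4) = 0.0043 K/W
Sum of known resistances R_other = 0.01563 K/W
Total R = ΔT/Q = 971/10700 = 0.09075 K/W
R_vermiculite fill = R_total − R_other = 0.07512 K/W
k = L/(R·A) = 0.105/(0.07512×20.4)

k ≈ 0.0685 W/(m·K)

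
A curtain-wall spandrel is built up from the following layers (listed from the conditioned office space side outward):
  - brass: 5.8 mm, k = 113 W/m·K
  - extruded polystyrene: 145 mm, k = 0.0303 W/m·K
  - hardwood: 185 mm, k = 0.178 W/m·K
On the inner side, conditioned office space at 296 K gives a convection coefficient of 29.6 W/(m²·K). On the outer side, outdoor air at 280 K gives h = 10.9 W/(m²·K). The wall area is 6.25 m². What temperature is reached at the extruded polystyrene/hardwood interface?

T ≈ 283 K

Thermal resistances in series:
R_inner film = 1/(h_i·A) = 1/(29.6×6.25) = 0.005405 K/W
R_brass = L/(kA) = 0.0058/(113×6.25) = 8.212×10^-6 K/W
R_extruded polystyrene = L/(kA) = 0.145/(0.0303×6.25) = 0.7657 K/W
R_hardwood = L/(kA) = 0.185/(0.178×6.25) = 0.1663 K/W
R_outer film = 1/(h_o·A) = 1/(10.9×6.25) = 0.01468 K/W
R_total = 0.9521 K/W;  Q = ΔT/R_total = 16/0.9521 = 16.81 W
T_interface = T_inner − Q·ΣR(inner→interface) = 296 − 16.8×0.7711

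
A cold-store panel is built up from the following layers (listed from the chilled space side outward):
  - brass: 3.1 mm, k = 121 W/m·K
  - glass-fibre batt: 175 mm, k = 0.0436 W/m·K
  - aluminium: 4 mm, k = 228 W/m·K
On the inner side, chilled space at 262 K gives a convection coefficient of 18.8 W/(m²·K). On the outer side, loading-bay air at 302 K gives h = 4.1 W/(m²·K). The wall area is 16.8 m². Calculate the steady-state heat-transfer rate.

Series thermal resistances:
R_inner film = 1/(h_i·A) = 1/(18.8×16.8) = 0.003166 K/W
R_brass = L/(kA) = 0.0031/(121×16.8) = 1.525×10^-6 K/W
R_glass-fibre batt = L/(kA) = 0.175/(0.0436×16.8) = 0.2389 K/W
R_aluminium = L/(kA) = 0.004/(228×16.8) = 1.044×10^-6 K/W
R_outer film = 1/(h_o·A) = 1/(4.1×16.8) = 0.01452 K/W
R_total = 0.2566 K/W
Q = ΔT / R_total = 40 / 0.2566

Q ≈ 156 W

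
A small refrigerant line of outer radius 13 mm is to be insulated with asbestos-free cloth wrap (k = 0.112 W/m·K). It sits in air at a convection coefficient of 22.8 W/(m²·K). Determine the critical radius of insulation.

r_cr ≈ 4.91 mm

For a cylinder r_cr = k/h = 0.112/22.8
r_cr = 4.91 mm; since the bare radius (13 mm) is above r_cr, any added insulation will reduce heat loss.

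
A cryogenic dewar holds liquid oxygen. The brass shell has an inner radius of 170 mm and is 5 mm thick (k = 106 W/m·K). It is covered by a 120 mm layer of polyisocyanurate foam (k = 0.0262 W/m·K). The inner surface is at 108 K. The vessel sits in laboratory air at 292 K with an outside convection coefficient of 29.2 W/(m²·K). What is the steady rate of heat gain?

For a spherical shell R = (1/r₁ − 1/r₂)/(4πk); film R = 1/(h·4πr²). In series:
R_brass shell = (1/0.17 − 1/0.175)/(4π×106) = 1.262×10^-4 K/W
R_polyisocyanurate foam = (1/0.175 − 1/0.295)/(4π×0.0262) = 7.06 K/W
R_outer film = 1/(h·4πr_o²) = 1/(29.2×4π×0.295²) = 0.03132 K/W
R_total = 7.092 K/W
Q = ΔT/R_total = 184/7.092

Q ≈ 25.9 W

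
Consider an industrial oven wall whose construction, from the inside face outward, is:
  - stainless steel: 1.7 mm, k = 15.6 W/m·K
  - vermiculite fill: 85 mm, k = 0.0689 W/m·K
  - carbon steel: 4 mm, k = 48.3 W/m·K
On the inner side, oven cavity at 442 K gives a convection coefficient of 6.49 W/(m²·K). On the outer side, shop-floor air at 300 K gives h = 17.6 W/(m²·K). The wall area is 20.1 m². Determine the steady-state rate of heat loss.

Q ≈ 1980 W

Series thermal resistances:
R_inner film = 1/(h_i·A) = 1/(6.49×20.1) = 0.007666 K/W
R_stainless steel = L/(kA) = 0.0017/(15.6×20.1) = 5.422×10^-6 K/W
R_vermiculite fill = L/(kA) = 0.085/(0.0689×20.1) = 0.06138 K/W
R_carbon steel = L/(kA) = 0.004/(48.3×20.1) = 4.12×10^-6 K/W
R_outer film = 1/(h_o·A) = 1/(17.6×20.1) = 0.002827 K/W
R_total = 0.07188 K/W
Q = ΔT / R_total = 142 / 0.07188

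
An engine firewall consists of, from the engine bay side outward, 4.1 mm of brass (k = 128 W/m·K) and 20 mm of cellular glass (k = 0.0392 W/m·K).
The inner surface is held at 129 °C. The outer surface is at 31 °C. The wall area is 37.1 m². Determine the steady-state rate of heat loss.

Model the wall as resistances in series:
R_brass = L/(kA) = 0.0041/(128×37.1) = 8.634×10^-7 K/W
R_cellular glass = L/(kA) = 0.02/(0.0392×37.1) = 0.01375 K/W
R_total = 0.01375 K/W
Q = ΔT / R_total = 98 / 0.01375

Q ≈ 7130 W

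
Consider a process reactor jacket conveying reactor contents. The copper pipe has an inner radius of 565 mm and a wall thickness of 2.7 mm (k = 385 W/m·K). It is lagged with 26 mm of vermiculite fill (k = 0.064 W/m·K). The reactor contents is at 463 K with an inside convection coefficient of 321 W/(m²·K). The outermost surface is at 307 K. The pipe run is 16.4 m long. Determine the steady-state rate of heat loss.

Q ≈ 22800 W

Per-layer cylindrical resistances, series-summed:
R_inner film = 1/(h_i·2πr₁L) = 1/(321×2π×0.565×16.4) = 5.351×10^-5 K/W
R_copper pipe wall = ln(567.7/565)/(2π×385×16.4) = 1.202×10^-7 K/W
R_vermiculite fill = ln(593.7/567.7)/(2π×0.064×16.4) = 0.00679 K/W
R_total = 0.006844 K/W
Q = ΔT/R_total = 156/0.006844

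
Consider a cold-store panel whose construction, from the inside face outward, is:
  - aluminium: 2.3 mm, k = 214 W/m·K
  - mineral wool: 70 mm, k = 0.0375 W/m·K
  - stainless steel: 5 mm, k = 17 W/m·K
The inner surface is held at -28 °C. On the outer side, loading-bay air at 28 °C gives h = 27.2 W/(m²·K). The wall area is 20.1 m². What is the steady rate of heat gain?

Q ≈ 591 W

Thermal resistances in series:
R_aluminium = L/(kA) = 0.0023/(214×20.1) = 5.347×10^-7 K/W
R_mineral wool = L/(kA) = 0.07/(0.0375×20.1) = 0.09287 K/W
R_stainless steel = L/(kA) = 0.005/(17×20.1) = 1.463×10^-5 K/W
R_outer film = 1/(h_o·A) = 1/(27.2×20.1) = 0.001829 K/W
R_total = 0.09471 K/W
Q = ΔT / R_total = 56 / 0.09471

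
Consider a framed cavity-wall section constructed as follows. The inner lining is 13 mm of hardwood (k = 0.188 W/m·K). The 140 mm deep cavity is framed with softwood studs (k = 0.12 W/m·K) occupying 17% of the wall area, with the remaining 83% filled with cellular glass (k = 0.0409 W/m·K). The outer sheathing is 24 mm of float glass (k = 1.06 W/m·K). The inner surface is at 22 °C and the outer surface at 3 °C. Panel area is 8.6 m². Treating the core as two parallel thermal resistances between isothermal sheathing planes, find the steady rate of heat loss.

Q ≈ 61.2 W

Sheathing layers in series; stud and cavity paths in parallel between them.
R_inner = 0.013/(0.188×8.6) = 0.008041 K/W
R_stud  = 0.14/(0.12×0.17×8.6) = 0.798 K/W
R_cav   = 0.14/(0.0409×0.83×8.6) = 0.4795 K/W
1/R_core = 1/R_stud + 1/R_cav → R_core = 0.2995 K/W
R_outer = 0.024/(1.06×8.6) = 0.002633 K/W
R_total = 0.3102 K/W
Q = ΔT/R_total = 19/0.3102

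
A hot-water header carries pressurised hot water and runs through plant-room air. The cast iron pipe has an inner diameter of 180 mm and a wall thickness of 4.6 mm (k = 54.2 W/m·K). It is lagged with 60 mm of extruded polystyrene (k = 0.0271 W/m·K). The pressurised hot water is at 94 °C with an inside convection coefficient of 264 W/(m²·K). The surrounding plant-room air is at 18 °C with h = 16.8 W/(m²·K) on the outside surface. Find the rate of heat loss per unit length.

Cylindrical conduction, so R = ln(r₂/r₁)/(2πkL) per layer, in series:
R_inner film = 1/(h_i·2πr₁L) = 1/(264×2π×0.09×1) = 0.006698 K/W
R_cast iron pipe wall = ln(94.6/90)/(2π×54.2×1) = 1.464×10^-4 K/W
R_extruded polystyrene = ln(154.6/94.6)/(2π×0.0271×1) = 2.885 K/W
R_outer film = 1/(h_o·2πr_oL) = 1/(16.8×2π×0.1546×1) = 0.06128 K/W
R_total = 2.953 K/W
Q = ΔT/R_total = 76/2.953

q′ ≈ 25.7 W/m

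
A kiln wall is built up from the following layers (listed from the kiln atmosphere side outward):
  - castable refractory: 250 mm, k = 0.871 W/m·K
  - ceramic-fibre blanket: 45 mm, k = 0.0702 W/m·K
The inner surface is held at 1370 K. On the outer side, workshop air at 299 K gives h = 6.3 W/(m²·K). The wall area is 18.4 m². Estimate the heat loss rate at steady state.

Q ≈ 18100 W

Model the wall as resistances in series:
R_castable refractory = L/(kA) = 0.25/(0.871×18.4) = 0.0156 K/W
R_ceramic-fibre blanket = L/(kA) = 0.045/(0.0702×18.4) = 0.03484 K/W
R_outer film = 1/(h_o·A) = 1/(6.3×18.4) = 0.008627 K/W
R_total = 0.05906 K/W
Q = ΔT / R_total = 1071 / 0.05906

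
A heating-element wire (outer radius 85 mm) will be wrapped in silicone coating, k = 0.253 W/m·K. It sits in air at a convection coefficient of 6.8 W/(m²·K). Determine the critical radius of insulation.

r_cr ≈ 37.2 mm

For a cylinder r_cr = k/h = 0.253/6.8
r_cr = 37.2 mm; since the bare radius (85 mm) is above r_cr, any added insulation will reduce heat loss.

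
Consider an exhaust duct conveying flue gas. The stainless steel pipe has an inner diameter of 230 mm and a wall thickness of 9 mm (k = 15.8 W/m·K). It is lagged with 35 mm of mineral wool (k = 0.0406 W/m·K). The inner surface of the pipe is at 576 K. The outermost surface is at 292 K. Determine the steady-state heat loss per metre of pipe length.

q′ ≈ 291 W/m

For a radial system each layer contributes R = ln(r_out/r_in)/(2πkL); films add R = 1/(hA).
R_stainless steel pipe wall = ln(124/115)/(2π×15.8×1) = 7.59×10^-4 K/W
R_mineral wool = ln(159/124)/(2π×0.0406×1) = 0.9746 K/W
R_total = 0.9754 K/W
Q = ΔT/R_total = 284/0.9754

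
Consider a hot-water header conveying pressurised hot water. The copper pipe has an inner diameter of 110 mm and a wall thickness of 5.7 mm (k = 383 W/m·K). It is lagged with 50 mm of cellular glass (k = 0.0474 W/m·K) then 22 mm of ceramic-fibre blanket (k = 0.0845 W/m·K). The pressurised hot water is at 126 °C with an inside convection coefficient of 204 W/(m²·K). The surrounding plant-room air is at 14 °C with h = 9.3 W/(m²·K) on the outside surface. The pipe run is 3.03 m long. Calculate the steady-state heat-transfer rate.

Q ≈ 136 W

For a radial system each layer contributes R = ln(r_out/r_in)/(2πkL); films add R = 1/(hA).
R_inner film = 1/(h_i·2πr₁L) = 1/(204×2π×0.055×3.03) = 0.004681 K/W
R_copper pipe wall = ln(60.7/55)/(2π×383×3.03) = 1.352×10^-5 K/W
R_cellular glass = ln(110.7/60.7)/(2π×0.0474×3.03) = 0.6659 K/W
R_ceramic-fibre blanket = ln(132.7/110.7)/(2π×0.0845×3.03) = 0.1127 K/W
R_outer film = 1/(h_o·2πr_oL) = 1/(9.3×2π×0.1327×3.03) = 0.04256 K/W
R_total = 0.8258 K/W
Q = ΔT/R_total = 112/0.8258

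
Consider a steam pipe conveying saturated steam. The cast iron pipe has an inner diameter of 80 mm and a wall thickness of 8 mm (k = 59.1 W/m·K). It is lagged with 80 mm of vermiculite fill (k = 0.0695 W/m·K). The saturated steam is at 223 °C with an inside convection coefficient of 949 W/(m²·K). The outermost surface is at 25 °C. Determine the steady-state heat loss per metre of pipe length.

Cylindrical conduction, so R = ln(r₂/r₁)/(2πkL) per layer, in series:
R_inner film = 1/(h_i·2πr₁L) = 1/(949×2π×0.04×1) = 0.004193 K/W
R_cast iron pipe wall = ln(48/40)/(2π×59.1×1) = 4.91×10^-4 K/W
R_vermiculite fill = ln(128/48)/(2π×0.0695×1) = 2.246 K/W
R_total = 2.251 K/W
Q = ΔT/R_total = 198/2.251

q′ ≈ 88 W/m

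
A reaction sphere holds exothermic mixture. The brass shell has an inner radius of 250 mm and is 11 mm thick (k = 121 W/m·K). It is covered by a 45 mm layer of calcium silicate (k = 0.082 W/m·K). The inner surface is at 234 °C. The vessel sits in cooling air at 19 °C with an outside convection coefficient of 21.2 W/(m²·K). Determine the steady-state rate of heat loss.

Q ≈ 366 W

For a spherical shell R = (1/r₁ − 1/r₂)/(4πk); film R = 1/(h·4πr²). In series:
R_brass shell = (1/0.25 − 1/0.261)/(4π×121) = 1.109×10^-4 K/W
R_calcium silicate = (1/0.261 − 1/0.306)/(4π×0.082) = 0.5468 K/W
R_outer film = 1/(h·4πr_o²) = 1/(21.2×4π×0.306²) = 0.04009 K/W
R_total = 0.587 K/W
Q = ΔT/R_total = 215/0.587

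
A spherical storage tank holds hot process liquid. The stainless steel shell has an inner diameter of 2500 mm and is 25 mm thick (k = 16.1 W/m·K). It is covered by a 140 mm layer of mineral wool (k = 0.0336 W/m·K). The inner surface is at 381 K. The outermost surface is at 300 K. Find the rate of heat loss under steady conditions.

Radial (spherical) resistances in series:
R_stainless steel shell = (1/1.25 − 1/1.275)/(4π×16.1) = 7.753×10^-5 K/W
R_mineral wool = (1/1.275 − 1/1.415)/(4π×0.0336) = 0.1838 K/W
R_total = 0.1839 K/W
Q = ΔT/R_total = 81/0.1839

Q ≈ 441 W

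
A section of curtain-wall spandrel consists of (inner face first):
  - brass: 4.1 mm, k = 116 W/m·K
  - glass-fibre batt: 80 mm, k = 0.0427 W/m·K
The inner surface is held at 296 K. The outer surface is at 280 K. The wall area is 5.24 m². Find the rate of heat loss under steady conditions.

Q ≈ 44.7 W

Using the resistance-network approach (series):
R_brass = L/(kA) = 0.0041/(116×5.24) = 6.745×10^-6 K/W
R_glass-fibre batt = L/(kA) = 0.08/(0.0427×5.24) = 0.3575 K/W
R_total = 0.3576 K/W
Q = ΔT / R_total = 16 / 0.3576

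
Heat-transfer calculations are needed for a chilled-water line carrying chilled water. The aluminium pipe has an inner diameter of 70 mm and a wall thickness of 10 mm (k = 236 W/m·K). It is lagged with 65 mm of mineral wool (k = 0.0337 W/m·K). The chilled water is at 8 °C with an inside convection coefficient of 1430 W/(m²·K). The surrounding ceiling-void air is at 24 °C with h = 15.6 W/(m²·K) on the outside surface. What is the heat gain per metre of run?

For a radial system each layer contributes R = ln(r_out/r_in)/(2πkL); films add R = 1/(hA).
R_inner film = 1/(h_i·2πr₁L) = 1/(1430×2π×0.035×1) = 0.00318 K/W
R_aluminium pipe wall = ln(45/35)/(2π×236×1) = 1.695×10^-4 K/W
R_mineral wool = ln(110/45)/(2π×0.0337×1) = 4.221 K/W
R_outer film = 1/(h_o·2πr_oL) = 1/(15.6×2π×0.11×1) = 0.09275 K/W
R_total = 4.317 K/W
Q = ΔT/R_total = 16/4.317

q′ ≈ 3.71 W/m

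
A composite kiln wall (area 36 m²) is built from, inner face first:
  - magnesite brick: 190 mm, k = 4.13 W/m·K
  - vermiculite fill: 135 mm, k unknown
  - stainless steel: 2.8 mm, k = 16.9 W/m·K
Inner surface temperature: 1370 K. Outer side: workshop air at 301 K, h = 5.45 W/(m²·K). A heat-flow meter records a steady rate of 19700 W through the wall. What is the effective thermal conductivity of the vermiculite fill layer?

k ≈ 0.0783 W/(m·K)

Thermal resistances in series:
R_magnesite brick = L/(kA) = 0.19/(4.13×36) = 0.001278 K/W
R_stainless steel = L/(kA) = 0.0028/(16.9×36) = 4.602×10^-6 K/W
R_outer film = 1/(h_o·A) = 1/(5.45×36) = 0.005097 K/W
Sum of known resistances R_other = 0.006379 K/W
Total R = ΔT/Q = 1069/19700 = 0.05426 K/W
R_vermiculite fill = R_total − R_other = 0.04788 K/W
k = L/(R·A) = 0.135/(0.04788×36)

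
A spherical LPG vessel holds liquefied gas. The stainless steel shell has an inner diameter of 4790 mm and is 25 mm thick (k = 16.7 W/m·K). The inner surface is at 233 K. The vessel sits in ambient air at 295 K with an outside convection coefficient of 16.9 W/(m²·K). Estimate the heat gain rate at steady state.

Radial (spherical) resistances in series:
R_stainless steel shell = (1/2.395 − 1/2.42)/(4π×16.7) = 2.055×10^-5 K/W
R_outer film = 1/(h·4πr_o²) = 1/(16.9×4π×2.42²) = 8.04×10^-4 K/W
R_total = 8.246×10^-4 K/W
Q = ΔT/R_total = 62/8.246×10^-4

Q ≈ 75200 W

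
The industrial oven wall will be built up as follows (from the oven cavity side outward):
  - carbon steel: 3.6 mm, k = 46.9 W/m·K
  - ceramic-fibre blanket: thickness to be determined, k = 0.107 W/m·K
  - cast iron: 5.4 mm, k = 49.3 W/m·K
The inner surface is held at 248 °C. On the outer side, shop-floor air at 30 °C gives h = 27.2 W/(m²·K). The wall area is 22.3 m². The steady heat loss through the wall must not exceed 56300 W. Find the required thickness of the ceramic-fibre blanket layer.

L ≈ 5.29 mm

Series thermal resistances:
R_carbon steel = L/(kA) = 0.0036/(46.9×22.3) = 3.442×10^-6 K/W
R_cast iron = L/(kA) = 0.0054/(49.3×22.3) = 4.912×10^-6 K/W
R_outer film = 1/(h_o·A) = 1/(27.2×22.3) = 0.001649 K/W
Sum of the known resistances R_other = 0.001657 K/W
Required total resistance R_tot = ΔT/Q_allow = 218/56300 = 0.003872 K/W
R_ceramic-fibre blanket = R_tot − R_other = 0.002215 K/W
L = R·k·A = 0.002215×0.107×22.3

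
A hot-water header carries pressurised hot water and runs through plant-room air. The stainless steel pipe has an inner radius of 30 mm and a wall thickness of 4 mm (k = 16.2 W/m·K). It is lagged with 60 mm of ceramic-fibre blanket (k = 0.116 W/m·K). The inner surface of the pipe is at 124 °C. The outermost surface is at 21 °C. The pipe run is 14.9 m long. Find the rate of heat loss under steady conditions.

Cylindrical conduction, so R = ln(r₂/r₁)/(2πkL) per layer, in series:
R_stainless steel pipe wall = ln(34/30)/(2π×16.2×14.9) = 8.253×10^-5 K/W
R_ceramic-fibre blanket = ln(94/34)/(2π×0.116×14.9) = 0.09364 K/W
R_total = 0.09372 K/W
Q = ΔT/R_total = 103/0.09372

Q ≈ 1100 W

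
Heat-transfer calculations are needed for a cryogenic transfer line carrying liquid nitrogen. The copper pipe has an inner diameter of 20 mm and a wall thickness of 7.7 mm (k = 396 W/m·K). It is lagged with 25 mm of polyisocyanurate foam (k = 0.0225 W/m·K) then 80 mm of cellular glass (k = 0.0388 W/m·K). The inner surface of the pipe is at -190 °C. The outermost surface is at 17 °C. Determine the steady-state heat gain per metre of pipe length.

q′ ≈ 19.6 W/m

Radial resistances (cylindrical: R_cond = ln(r_o/r_i)/(2πkL), R_conv = 1/(h·2πrL)):
R_copper pipe wall = ln(17.7/10)/(2π×396×1) = 2.295×10^-4 K/W
R_polyisocyanurate foam = ln(42.7/17.7)/(2π×0.0225×1) = 6.229 K/W
R_cellular glass = ln(122.7/42.7)/(2π×0.0388×1) = 4.33 K/W
R_total = 10.56 K/W
Q = ΔT/R_total = 207/10.56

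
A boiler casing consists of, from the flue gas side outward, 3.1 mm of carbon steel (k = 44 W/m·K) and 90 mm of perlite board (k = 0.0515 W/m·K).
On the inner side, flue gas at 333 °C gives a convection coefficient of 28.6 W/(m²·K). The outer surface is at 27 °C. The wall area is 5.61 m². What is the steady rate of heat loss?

Q ≈ 963 W

Using the resistance-network approach (series):
R_inner film = 1/(h_i·A) = 1/(28.6×5.61) = 0.006233 K/W
R_carbon steel = L/(kA) = 0.0031/(44×5.61) = 1.256×10^-5 K/W
R_perlite board = L/(kA) = 0.09/(0.0515×5.61) = 0.3115 K/W
R_total = 0.3178 K/W
Q = ΔT / R_total = 306 / 0.3178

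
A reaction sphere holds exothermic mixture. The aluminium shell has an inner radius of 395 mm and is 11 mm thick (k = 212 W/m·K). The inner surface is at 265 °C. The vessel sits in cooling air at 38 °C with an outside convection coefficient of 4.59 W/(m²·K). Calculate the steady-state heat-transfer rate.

Q ≈ 2160 W

Spherical conduction: R = (1/r_in − 1/r_out)/(4πk) per layer; series-sum.
R_aluminium shell = (1/0.395 − 1/0.406)/(4π×212) = 2.575×10^-5 K/W
R_outer film = 1/(h·4πr_o²) = 1/(4.59×4π×0.406²) = 0.1052 K/W
R_total = 0.1052 K/W
Q = ΔT/R_total = 227/0.1052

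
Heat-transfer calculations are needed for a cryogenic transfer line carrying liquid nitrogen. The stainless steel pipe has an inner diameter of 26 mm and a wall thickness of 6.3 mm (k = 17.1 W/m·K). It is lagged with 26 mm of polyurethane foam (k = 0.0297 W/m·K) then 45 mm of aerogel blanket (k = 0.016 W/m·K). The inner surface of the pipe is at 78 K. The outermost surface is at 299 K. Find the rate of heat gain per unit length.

Per-layer cylindrical resistances, series-summed:
R_stainless steel pipe wall = ln(19.3/13)/(2π×17.1×1) = 0.003678 K/W
R_polyurethane foam = ln(45.3/19.3)/(2π×0.0297×1) = 4.572 K/W
R_aerogel blanket = ln(90.3/45.3)/(2π×0.016×1) = 6.862 K/W
R_total = 11.44 K/W
Q = ΔT/R_total = 221/11.44

q′ ≈ 19.3 W/m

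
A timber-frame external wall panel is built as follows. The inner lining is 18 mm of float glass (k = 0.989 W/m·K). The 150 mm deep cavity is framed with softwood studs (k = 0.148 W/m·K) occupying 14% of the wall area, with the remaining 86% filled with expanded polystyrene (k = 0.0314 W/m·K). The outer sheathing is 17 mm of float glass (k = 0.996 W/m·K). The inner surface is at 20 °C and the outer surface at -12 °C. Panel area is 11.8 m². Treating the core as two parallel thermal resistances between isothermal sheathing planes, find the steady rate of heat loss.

Q ≈ 119 W

Sheathing layers in series; stud and cavity paths in parallel between them.
R_inner = 0.018/(0.989×11.8) = 0.001542 K/W
R_stud  = 0.15/(0.148×0.14×11.8) = 0.6135 K/W
R_cav   = 0.15/(0.0314×0.86×11.8) = 0.4707 K/W
1/R_core = 1/R_stud + 1/R_cav → R_core = 0.2664 K/W
R_outer = 0.017/(0.996×11.8) = 0.001446 K/W
R_total = 0.2694 K/W
Q = ΔT/R_total = 32/0.2694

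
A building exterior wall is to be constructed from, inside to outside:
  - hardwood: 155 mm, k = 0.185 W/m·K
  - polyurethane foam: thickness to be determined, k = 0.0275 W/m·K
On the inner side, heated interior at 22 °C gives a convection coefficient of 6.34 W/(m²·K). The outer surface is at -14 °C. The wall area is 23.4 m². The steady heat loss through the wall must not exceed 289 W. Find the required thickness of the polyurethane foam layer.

L ≈ 52.8 mm

Model the wall as resistances in series:
R_inner film = 1/(h_i·A) = 1/(6.34×23.4) = 0.006741 K/W
R_hardwood = L/(kA) = 0.155/(0.185×23.4) = 0.03581 K/W
Sum of the known resistances R_other = 0.04255 K/W
Required total resistance R_tot = ΔT/Q_allow = 36/289 = 0.1246 K/W
R_polyurethane foam = R_tot − R_other = 0.08202 K/W
L = R·k·A = 0.08202×0.0275×23.4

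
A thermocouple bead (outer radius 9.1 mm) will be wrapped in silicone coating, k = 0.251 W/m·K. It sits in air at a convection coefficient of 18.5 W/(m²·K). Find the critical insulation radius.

r_cr ≈ 27.1 mm

For a sphere r_cr = 2k/h = 2×0.251/18.5
r_cr = 27.1 mm; since the bare radius (9.1 mm) is below r_cr, adding a thin layer of insulation will *increase* heat loss.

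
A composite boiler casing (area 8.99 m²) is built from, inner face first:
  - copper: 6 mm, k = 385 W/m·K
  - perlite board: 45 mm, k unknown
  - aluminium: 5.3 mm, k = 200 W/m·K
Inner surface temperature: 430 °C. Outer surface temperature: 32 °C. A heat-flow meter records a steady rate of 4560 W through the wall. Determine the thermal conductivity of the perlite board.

Using the resistance-network approach (series):
R_copper = L/(kA) = 0.006/(385×8.99) = 1.734×10^-6 K/W
R_aluminium = L/(kA) = 0.0053/(200×8.99) = 2.948×10^-6 K/W
Sum of known resistances R_other = 4.681×10^-6 K/W
Total R = ΔT/Q = 398/4560 = 0.08728 K/W
R_perlite board = R_total − R_other = 0.08728 K/W
k = L/(R·A) = 0.045/(0.08728×8.99)

k ≈ 0.0574 W/(m·K)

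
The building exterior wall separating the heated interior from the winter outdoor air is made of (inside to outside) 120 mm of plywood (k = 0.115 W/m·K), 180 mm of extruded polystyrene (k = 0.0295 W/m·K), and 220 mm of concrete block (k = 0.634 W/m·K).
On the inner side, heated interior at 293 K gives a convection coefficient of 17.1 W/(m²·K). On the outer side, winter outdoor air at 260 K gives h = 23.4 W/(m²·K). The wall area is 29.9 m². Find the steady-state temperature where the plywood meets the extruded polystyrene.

T ≈ 288 K

Series thermal resistances:
R_inner film = 1/(h_i·A) = 1/(17.1×29.9) = 0.001956 K/W
R_plywood = L/(kA) = 0.12/(0.115×29.9) = 0.0349 K/W
R_extruded polystyrene = L/(kA) = 0.18/(0.0295×29.9) = 0.2041 K/W
R_concrete block = L/(kA) = 0.22/(0.634×29.9) = 0.01161 K/W
R_outer film = 1/(h_o·A) = 1/(23.4×29.9) = 0.001429 K/W
R_total = 0.254 K/W;  Q = ΔT/R_total = 33/0.254 = 129.9 W
T_interface = T_inner − Q·ΣR(inner→interface) = 293 − 130×0.03685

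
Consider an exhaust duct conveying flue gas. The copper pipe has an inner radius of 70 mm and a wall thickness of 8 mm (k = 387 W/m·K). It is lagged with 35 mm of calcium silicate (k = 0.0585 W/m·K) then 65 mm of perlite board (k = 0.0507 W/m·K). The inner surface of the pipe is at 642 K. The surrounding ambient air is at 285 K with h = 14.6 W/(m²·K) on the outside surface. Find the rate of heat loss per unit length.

q′ ≈ 143 W/m

Per-layer cylindrical resistances, series-summed:
R_copper pipe wall = ln(78/70)/(2π×387×1) = 4.45×10^-5 K/W
R_calcium silicate = ln(113/78)/(2π×0.0585×1) = 1.008 K/W
R_perlite board = ln(178/113)/(2π×0.0507×1) = 1.426 K/W
R_outer film = 1/(h_o·2πr_oL) = 1/(14.6×2π×0.178×1) = 0.06124 K/W
R_total = 2.496 K/W
Q = ΔT/R_total = 357/2.496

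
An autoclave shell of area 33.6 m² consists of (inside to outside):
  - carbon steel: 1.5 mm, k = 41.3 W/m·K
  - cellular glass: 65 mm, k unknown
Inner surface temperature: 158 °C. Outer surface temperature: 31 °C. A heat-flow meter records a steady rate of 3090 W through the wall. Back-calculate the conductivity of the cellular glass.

Treating each layer as a thermal resistance in series:
R_carbon steel = L/(kA) = 0.0015/(41.3×33.6) = 1.081×10^-6 K/W
Sum of known resistances R_other = 1.081×10^-6 K/W
Total R = ΔT/Q = 127/3090 = 0.0411 K/W
R_cellular glass = R_total − R_other = 0.0411 K/W
k = L/(R·A) = 0.065/(0.0411×33.6)

k ≈ 0.0471 W/(m·K)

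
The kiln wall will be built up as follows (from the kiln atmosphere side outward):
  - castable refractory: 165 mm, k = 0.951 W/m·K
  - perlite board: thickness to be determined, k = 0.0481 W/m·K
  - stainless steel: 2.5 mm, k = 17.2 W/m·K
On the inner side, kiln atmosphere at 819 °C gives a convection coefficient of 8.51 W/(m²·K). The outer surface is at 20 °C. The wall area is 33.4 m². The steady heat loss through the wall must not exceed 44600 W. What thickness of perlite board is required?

L ≈ 14.8 mm

Series thermal resistances:
R_inner film = 1/(h_i·A) = 1/(8.51×33.4) = 0.003518 K/W
R_castable refractory = L/(kA) = 0.165/(0.951×33.4) = 0.005195 K/W
R_stainless steel = L/(kA) = 0.0025/(17.2×33.4) = 4.352×10^-6 K/W
Sum of the known resistances R_other = 0.008717 K/W
Required total resistance R_tot = ΔT/Q_allow = 799/44600 = 0.01791 K/W
R_perlite board = R_tot − R_other = 0.009198 K/W
L = R·k·A = 0.009198×0.0481×33.4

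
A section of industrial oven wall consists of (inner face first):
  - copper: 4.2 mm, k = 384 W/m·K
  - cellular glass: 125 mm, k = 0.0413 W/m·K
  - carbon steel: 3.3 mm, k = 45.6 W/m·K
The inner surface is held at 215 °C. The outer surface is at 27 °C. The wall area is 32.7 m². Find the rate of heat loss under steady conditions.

Q ≈ 2030 W

Using the resistance-network approach (series):
R_copper = L/(kA) = 0.0042/(384×32.7) = 3.345×10^-7 K/W
R_cellular glass = L/(kA) = 0.125/(0.0413×32.7) = 0.09256 K/W
R_carbon steel = L/(kA) = 0.0033/(45.6×32.7) = 2.213×10^-6 K/W
R_total = 0.09256 K/W
Q = ΔT / R_total = 188 / 0.09256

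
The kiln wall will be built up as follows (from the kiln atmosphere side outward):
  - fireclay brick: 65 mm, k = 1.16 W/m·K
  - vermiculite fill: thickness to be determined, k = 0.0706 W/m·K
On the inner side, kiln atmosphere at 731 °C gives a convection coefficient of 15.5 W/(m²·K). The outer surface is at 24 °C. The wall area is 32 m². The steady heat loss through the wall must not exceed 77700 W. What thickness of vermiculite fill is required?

L ≈ 12 mm

Model the wall as resistances in series:
R_inner film = 1/(h_i·A) = 1/(15.5×32) = 0.002016 K/W
R_fireclay brick = L/(kA) = 0.065/(1.16×32) = 0.001751 K/W
Sum of the known resistances R_other = 0.003767 K/W
Required total resistance R_tot = ΔT/Q_allow = 707/77700 = 0.009099 K/W
R_vermiculite fill = R_tot − R_other = 0.005332 K/W
L = R·k·A = 0.005332×0.0706×32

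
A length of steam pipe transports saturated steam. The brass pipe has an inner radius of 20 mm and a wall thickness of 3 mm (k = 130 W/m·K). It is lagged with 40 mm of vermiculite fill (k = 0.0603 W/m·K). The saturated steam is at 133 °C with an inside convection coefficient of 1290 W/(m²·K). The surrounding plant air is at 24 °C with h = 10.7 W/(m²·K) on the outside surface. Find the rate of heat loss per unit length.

q′ ≈ 37.6 W/m

Radial resistances (cylindrical: R_cond = ln(r_o/r_i)/(2πkL), R_conv = 1/(h·2πrL)):
R_inner film = 1/(h_i·2πr₁L) = 1/(1290×2π×0.02×1) = 0.006169 K/W
R_brass pipe wall = ln(23/20)/(2π×130×1) = 1.711×10^-4 K/W
R_vermiculite fill = ln(63/23)/(2π×0.0603×1) = 2.66 K/W
R_outer film = 1/(h_o·2πr_oL) = 1/(10.7×2π×0.063×1) = 0.2361 K/W
R_total = 2.902 K/W
Q = ΔT/R_total = 109/2.902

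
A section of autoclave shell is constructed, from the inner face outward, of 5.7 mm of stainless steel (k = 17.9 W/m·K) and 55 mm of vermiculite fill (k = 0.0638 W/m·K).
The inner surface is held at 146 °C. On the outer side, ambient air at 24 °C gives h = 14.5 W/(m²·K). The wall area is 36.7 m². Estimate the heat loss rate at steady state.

Model the wall as resistances in series:
R_stainless steel = L/(kA) = 0.0057/(17.9×36.7) = 8.677×10^-6 K/W
R_vermiculite fill = L/(kA) = 0.055/(0.0638×36.7) = 0.02349 K/W
R_outer film = 1/(h_o·A) = 1/(14.5×36.7) = 0.001879 K/W
R_total = 0.02538 K/W
Q = ΔT / R_total = 122 / 0.02538

Q ≈ 4810 W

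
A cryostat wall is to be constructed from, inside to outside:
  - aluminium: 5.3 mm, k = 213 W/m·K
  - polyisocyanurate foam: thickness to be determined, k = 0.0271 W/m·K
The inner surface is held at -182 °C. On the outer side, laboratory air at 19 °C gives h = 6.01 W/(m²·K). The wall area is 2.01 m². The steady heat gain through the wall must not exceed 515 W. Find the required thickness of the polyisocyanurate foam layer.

L ≈ 16.7 mm

Thermal resistances in series:
R_aluminium = L/(kA) = 0.0053/(213×2.01) = 1.238×10^-5 K/W
R_outer film = 1/(h_o·A) = 1/(6.01×2.01) = 0.08278 K/W
Sum of the known resistances R_other = 0.08279 K/W
Required total resistance R_tot = ΔT/Q_allow = 201/515 = 0.3903 K/W
R_polyisocyanurate foam = R_tot − R_other = 0.3075 K/W
L = R·k·A = 0.3075×0.0271×2.01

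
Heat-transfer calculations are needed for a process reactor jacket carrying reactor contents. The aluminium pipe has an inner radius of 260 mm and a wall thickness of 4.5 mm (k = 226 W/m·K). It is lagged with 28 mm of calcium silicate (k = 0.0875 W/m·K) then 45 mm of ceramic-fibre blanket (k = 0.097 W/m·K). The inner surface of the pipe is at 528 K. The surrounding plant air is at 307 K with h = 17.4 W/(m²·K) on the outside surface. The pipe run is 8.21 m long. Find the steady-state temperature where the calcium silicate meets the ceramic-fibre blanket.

Per-layer cylindrical resistances, series-summed:
R_aluminium pipe wall = ln(264.5/260)/(2π×226×8.21) = 1.472×10^-6 K/W
R_calcium silicate = ln(292.5/264.5)/(2π×0.0875×8.21) = 0.02229 K/W
R_ceramic-fibre blanket = ln(337.5/292.5)/(2π×0.097×8.21) = 0.0286 K/W
R_outer film = 1/(h_o·2πr_oL) = 1/(17.4×2π×0.3375×8.21) = 0.003301 K/W
R_total = 0.05419 K/W
Q = ΔT/R_total = 221/0.05419
Q = 4080 W
T_interface = T_inner − Q·ΣR(inner→interface) = 528 − 4080×0.02229

T ≈ 437 K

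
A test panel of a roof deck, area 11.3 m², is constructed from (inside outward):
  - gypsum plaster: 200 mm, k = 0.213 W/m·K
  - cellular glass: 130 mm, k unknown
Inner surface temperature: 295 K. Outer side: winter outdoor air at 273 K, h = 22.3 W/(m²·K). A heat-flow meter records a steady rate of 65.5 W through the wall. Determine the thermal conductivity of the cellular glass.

Treating each layer as a thermal resistance in series:
R_gypsum plaster = L/(kA) = 0.2/(0.213×11.3) = 0.08309 K/W
R_outer film = 1/(h_o·A) = 1/(22.3×11.3) = 0.003968 K/W
Sum of known resistances R_other = 0.08706 K/W
Total R = ΔT/Q = 22/65.5 = 0.3359 K/W
R_cellular glass = R_total − R_other = 0.2488 K/W
k = L/(R·A) = 0.13/(0.2488×11.3)

k ≈ 0.0462 W/(m·K)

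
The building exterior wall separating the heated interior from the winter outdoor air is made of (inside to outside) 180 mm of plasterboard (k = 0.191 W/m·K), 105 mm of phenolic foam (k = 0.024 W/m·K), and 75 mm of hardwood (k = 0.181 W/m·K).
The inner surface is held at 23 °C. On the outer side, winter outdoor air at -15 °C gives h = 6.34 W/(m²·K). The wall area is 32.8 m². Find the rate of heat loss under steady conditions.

Thermal resistances in series:
R_plasterboard = L/(kA) = 0.18/(0.191×32.8) = 0.02873 K/W
R_phenolic foam = L/(kA) = 0.105/(0.024×32.8) = 0.1334 K/W
R_hardwood = L/(kA) = 0.075/(0.181×32.8) = 0.01263 K/W
R_outer film = 1/(h_o·A) = 1/(6.34×32.8) = 0.004809 K/W
R_total = 0.1796 K/W
Q = ΔT / R_total = 38 / 0.1796

Q ≈ 212 W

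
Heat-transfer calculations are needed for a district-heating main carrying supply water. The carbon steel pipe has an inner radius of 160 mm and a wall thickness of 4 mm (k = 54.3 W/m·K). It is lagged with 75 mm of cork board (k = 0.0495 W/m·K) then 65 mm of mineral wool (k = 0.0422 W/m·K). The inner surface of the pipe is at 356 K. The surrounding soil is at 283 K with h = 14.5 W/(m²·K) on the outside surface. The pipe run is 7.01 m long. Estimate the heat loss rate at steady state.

For a radial system each layer contributes R = ln(r_out/r_in)/(2πkL); films add R = 1/(hA).
R_carbon steel pipe wall = ln(164/160)/(2π×54.3×7.01) = 1.032×10^-5 K/W
R_cork board = ln(239/164)/(2π×0.0495×7.01) = 0.1727 K/W
R_mineral wool = ln(304/239)/(2π×0.0422×7.01) = 0.1294 K/W
R_outer film = 1/(h_o·2πr_oL) = 1/(14.5×2π×0.304×7.01) = 0.005151 K/W
R_total = 0.3073 K/W
Q = ΔT/R_total = 73/0.3073

Q ≈ 238 W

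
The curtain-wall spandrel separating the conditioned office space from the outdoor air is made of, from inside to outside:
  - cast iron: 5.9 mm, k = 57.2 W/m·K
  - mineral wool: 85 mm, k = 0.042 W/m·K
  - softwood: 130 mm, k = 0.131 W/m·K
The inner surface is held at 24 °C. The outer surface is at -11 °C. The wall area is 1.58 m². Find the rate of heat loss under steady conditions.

Q ≈ 18.3 W

Thermal resistances in series:
R_cast iron = L/(kA) = 0.0059/(57.2×1.58) = 6.528×10^-5 K/W
R_mineral wool = L/(kA) = 0.085/(0.042×1.58) = 1.281 K/W
R_softwood = L/(kA) = 0.13/(0.131×1.58) = 0.6281 K/W
R_total = 1.909 K/W
Q = ΔT / R_total = 35 / 1.909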